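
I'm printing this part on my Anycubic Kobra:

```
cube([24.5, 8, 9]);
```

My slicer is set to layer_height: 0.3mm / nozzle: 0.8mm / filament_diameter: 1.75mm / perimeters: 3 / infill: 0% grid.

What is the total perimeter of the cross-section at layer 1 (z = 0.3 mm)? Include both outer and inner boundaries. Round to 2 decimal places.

65.00 mm

At z = 0.3 mm: the cube is present — its section is the full 24.5×8 rectangle (perimeter 65.00 mm). Overall, the cross-section is a single solid region. Total boundary length (outer) = 65.00 mm.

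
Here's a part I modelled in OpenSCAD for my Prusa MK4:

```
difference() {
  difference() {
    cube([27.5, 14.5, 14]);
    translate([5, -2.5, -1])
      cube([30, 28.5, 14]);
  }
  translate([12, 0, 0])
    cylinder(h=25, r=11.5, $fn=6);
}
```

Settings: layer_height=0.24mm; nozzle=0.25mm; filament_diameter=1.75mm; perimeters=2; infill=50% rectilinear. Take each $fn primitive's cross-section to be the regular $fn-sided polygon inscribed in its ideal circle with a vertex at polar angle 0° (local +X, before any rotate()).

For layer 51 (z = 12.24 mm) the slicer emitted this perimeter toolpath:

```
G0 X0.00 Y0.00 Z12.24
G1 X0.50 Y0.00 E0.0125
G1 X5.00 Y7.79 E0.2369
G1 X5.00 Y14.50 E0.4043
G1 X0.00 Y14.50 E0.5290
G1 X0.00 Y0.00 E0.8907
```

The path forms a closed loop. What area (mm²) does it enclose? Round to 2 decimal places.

Apply the shoelace formula to the sequence of (X, Y) vertices; enclosed area = 54.97 mm².

54.97 mm²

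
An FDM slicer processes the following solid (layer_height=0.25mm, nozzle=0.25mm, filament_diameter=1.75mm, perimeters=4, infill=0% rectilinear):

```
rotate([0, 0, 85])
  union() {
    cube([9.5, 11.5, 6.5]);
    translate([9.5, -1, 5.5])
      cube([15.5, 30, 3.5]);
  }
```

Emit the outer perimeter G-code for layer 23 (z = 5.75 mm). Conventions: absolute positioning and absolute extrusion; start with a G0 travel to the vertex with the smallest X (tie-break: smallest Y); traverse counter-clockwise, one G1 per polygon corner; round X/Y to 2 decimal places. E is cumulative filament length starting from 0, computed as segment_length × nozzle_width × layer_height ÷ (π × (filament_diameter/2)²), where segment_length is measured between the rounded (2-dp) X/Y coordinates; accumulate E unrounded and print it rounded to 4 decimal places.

At z = 5.75 mm: the 9.5×11.5 cube contributes its full rectangle; the 15.5×30 cube at (9.5, -1) contributes its full rectangle; Merging all regions: the 2 present regions share edge segments without overlapping in area, so areas simply add but the touching pieces fuse into one outline (the shared edge portions become interior and drop out of the boundary) — 1 connected region; (whole slice rotated 85° about Z — lengths, areas and connectivity unchanged). The outline is a single polygon with 8 vertices. Extrusion per mm of travel: 0.25 × 0.25 / (π × 0.875²) = 0.025984. Accumulating E over each segment gives final E = 2.8582.

G0 X-28.06 Y11.99 Z5.75
G1 X-10.63 Y10.47 E0.4546
G1 X-11.46 Y1.00 E0.7016
G1 X0.00 Y0.00 E1.0006
G1 X0.83 Y9.46 E1.2473
G1 X1.82 Y9.38 E1.2731
G1 X3.18 Y24.82 E1.6759
G1 X-26.71 Y27.43 E2.4555
G1 X-28.06 Y11.99 E2.8582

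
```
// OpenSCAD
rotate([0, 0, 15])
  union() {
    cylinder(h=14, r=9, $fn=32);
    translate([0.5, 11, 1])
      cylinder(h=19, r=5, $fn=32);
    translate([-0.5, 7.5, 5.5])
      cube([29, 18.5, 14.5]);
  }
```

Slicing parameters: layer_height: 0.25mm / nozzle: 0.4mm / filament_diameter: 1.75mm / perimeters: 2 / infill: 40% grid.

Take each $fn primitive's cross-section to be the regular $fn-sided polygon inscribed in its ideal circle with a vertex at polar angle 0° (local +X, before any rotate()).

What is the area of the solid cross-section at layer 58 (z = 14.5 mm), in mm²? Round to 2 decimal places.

At z = 14.5 mm: the cylinder is not intersected at this z (z outside [0, 14]); the r=5 cylinder at (0.5, 11) gives a regular 32-gon of circumradius 5 (constant along its height) (area = (32/2)·5.000²·sin(360°/32) = 78.04 mm²); the 29×18.5 cube at (-0.5, 7.5) contributes its full rectangle (area 536.50 mm²); Taking the union: the regions partially overlap — summed areas 614.54 mm² minus the doubly-counted overlap 43.84 mm² gives 570.70 mm² — area = 570.70 mm²; (whole slice rotated 15° about Z — lengths, areas and connectivity unchanged). Overall, the cross-section is a single solid region. Net area = 570.70 mm².

570.70 mm²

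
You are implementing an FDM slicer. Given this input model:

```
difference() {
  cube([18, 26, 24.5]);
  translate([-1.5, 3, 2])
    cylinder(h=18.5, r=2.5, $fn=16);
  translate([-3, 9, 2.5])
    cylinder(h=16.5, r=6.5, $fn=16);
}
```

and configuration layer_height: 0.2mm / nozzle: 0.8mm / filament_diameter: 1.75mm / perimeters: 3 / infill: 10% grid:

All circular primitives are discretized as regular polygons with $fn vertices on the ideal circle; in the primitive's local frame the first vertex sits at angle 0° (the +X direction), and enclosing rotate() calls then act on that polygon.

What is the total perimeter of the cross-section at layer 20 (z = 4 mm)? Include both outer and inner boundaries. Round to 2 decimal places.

At z = 4 mm: the cube (footprint 18×26) is included at this height (perimeter 88.00 mm); the cylinder at (-1.5, 3): section is a regular 16-gon, circumradius r=2.5 (perimeter = 2·16·2.500·sin(180°/16) = 15.61 mm); the cylinder at (-3, 9): section is a regular 16-gon, circumradius r=6.5 (perimeter = 2·16·6.500·sin(180°/16) = 40.58 mm); Subtracting the remaining from the first: starting from the 18×26 cube, the r=2.5 cylinder at (-1.5, 3) partially overlaps it — only the 2.65 mm² overlap (of its 19.13 mm²) is removed, clipping the outline; the r=6.5 cylinder at (-3, 9) partially overlaps it — only the 26.84 mm² overlap (of its 129.35 mm²) is removed, clipping the outline — boundary = 90.56 mm. Overall, the cross-section is a single solid region. Total boundary length (outer) = 90.56 mm.

90.56 mm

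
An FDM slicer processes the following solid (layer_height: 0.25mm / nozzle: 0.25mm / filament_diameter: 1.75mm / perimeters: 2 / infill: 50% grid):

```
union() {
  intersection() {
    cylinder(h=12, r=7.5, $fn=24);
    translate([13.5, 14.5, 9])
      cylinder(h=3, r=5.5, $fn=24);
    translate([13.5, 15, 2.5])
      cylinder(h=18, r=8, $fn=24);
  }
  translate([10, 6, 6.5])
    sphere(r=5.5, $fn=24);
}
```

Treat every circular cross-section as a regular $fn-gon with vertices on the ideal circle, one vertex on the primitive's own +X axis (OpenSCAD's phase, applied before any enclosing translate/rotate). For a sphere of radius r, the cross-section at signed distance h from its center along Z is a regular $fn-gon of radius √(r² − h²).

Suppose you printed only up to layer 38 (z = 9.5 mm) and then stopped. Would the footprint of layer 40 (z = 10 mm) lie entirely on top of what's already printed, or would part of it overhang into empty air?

entirely on top

Compare the two slices. At z = 9.5: the r=7.5 cylinder gives a regular 24-gon of circumradius 7.5 (constant along its height) (area = (24/2)·7.500²·sin(360°/24) = 174.70 mm²); the r=5.5 cylinder at (13.5, 14.5) contributes a regular 24-gon of circumradius 5.5 (area = (24/2)·5.500²·sin(360°/24) = 93.95 mm²); the cylinder at (13.5, 15): section is a regular 24-gon, circumradius r=8 (area = (24/2)·8.000²·sin(360°/24) = 198.77 mm²); After intersecting: the r=5.5 cylinder at (13.5, 14.5) does not overlap the r=7.5 cylinder (empty); the r=8 cylinder at (13.5, 15) does not overlap the running intersection (empty) — nothing remains; the r=5.5 sphere at (10, 6) slices to a regular 24-gon of circumradius 4.610 (√(r²−h²) with h=3 from center) (area = (24/2)·4.610²·sin(360°/24) = 66.00 mm²); Merging all regions: only the r=5.5 sphere at (10, 6) is present, so the union is just that shape — area = 66.00 mm². At z = 10: the cylinder: section is a regular 24-gon, circumradius r=7.5 (area = (24/2)·7.500²·sin(360°/24) = 174.70 mm²); the cylinder at (13.5, 14.5): section is a regular 24-gon, circumradius r=5.5 (area = (24/2)·5.500²·sin(360°/24) = 93.95 mm²); the cylinder at (13.5, 15): section is a regular 24-gon, circumradius r=8 (area = (24/2)·8.000²·sin(360°/24) = 198.77 mm²); Taking the intersection: the r=5.5 cylinder at (13.5, 14.5) does not overlap the r=7.5 cylinder (empty); the r=8 cylinder at (13.5, 15) does not overlap the running intersection (empty) — nothing remains; the r=5.5 sphere at (10, 6) contributes a regular 24-gon of circumradius √(5.5²−3.5²) = 4.243 (area = (24/2)·4.243²·sin(360°/24) = 55.90 mm²); Combining (union): only the r=5.5 sphere at (10, 6) is present, so the union is just that shape — area = 55.90 mm². Checking containment: the cross-section at z = 10 is a subset of the cross-section at z = 9.5.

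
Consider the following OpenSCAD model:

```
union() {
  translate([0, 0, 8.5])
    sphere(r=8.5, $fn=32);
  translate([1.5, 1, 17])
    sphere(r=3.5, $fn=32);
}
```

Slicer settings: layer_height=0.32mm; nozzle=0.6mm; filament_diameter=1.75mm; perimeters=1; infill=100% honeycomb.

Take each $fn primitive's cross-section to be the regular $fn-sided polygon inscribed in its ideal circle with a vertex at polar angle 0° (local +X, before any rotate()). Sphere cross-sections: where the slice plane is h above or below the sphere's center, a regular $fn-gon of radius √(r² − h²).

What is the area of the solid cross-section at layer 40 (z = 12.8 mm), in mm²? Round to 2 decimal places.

167.81 mm²

At z = 12.8 mm: the r=8.5 sphere slices to a regular 32-gon of circumradius 7.332 (√(r²−h²) with h=4.3 from center) (area = (32/2)·7.332²·sin(360°/32) = 167.81 mm²); the sphere at (1.5, 1) does not reach this height (|z−center|=4.200 > r=3.5); Merging all regions: only the r=8.5 sphere is present, so the union is just that shape — area = 167.81 mm². Overall, the cross-section is a single solid region. Net area = 167.81 mm².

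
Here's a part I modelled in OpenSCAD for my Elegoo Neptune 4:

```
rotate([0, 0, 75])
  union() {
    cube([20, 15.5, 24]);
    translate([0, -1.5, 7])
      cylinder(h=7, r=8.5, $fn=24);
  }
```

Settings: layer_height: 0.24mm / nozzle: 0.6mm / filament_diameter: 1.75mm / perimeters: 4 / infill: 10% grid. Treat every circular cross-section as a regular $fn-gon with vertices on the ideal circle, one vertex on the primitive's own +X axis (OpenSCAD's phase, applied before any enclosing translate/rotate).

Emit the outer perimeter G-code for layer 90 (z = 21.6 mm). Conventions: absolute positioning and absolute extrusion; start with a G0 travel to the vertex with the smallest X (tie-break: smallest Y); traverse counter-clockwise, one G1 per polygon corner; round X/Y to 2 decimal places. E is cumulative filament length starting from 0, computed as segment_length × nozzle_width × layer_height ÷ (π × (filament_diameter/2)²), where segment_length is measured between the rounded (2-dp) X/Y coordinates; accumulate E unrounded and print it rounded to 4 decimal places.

G0 X-14.97 Y4.01 Z21.60
G1 X0.00 Y0.00 E0.9278
G1 X5.18 Y19.32 E2.1253
G1 X-9.80 Y23.33 E3.0537
G1 X-14.97 Y4.01 E4.2511

At z = 21.6 mm: the 20×15.5 cube contributes its full rectangle; the cylinder at (0, -1.5) is absent (z outside [7, 14]); Taking the union: only the 20×15.5 cube is present, so the union is just that shape — 1 connected region; (whole slice rotated 75° about Z — lengths, areas and connectivity unchanged). The outline is a single polygon with 4 vertices. Extrusion per mm of travel: 0.6 × 0.24 / (π × 0.875²) = 0.059868. Accumulating E over each segment gives final E = 4.2511.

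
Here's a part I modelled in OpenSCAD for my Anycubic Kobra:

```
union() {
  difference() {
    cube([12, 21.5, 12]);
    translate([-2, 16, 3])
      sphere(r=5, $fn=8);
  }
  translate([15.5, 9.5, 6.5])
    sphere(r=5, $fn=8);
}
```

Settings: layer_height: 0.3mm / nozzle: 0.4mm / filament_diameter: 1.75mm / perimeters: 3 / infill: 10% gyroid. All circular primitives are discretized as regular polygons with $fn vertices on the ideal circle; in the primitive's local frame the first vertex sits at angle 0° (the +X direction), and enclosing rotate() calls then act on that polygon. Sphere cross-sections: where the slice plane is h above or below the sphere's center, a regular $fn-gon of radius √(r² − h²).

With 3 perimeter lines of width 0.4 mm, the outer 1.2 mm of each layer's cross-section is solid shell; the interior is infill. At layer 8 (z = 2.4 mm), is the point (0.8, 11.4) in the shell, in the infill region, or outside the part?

shell

At z = 2.4 mm: the 12×21.5 cube contributes its full rectangle; the r=5 sphere at (-2, 16) slices to a regular 8-gon of circumradius 4.964 (√(r²−h²) with h=0.6 from center); Subtracting the remaining from the first: starting from the 12×21.5 cube, the r=5 sphere at (-2, 16) partially overlaps it — only the 16.65 mm² overlap (of its 69.69 mm²) is removed, clipping the outline — 1 connected region; the sphere at (15.5, 9.5): section is a regular 8-gon, circumradius = √(r²−h²) = √(5²−4.1²) = 2.862; Merging all regions: the 2 present regions are separate (no shared area or edge), so areas and boundary lengths simply add and each stays a separate island — 2 connected regions. Overall, the cross-section has 2 separate islands. The nearest boundary edge runs (0.00, 11.86)→(1.51, 12.49); distance from the point to it = 0.74 mm. (Shell/infill is judged within the island containing the point — the largest one.) The point is inside the cross-section, 0.74 mm from the nearest boundary — within the 1.2 mm shell band (3 × 0.4).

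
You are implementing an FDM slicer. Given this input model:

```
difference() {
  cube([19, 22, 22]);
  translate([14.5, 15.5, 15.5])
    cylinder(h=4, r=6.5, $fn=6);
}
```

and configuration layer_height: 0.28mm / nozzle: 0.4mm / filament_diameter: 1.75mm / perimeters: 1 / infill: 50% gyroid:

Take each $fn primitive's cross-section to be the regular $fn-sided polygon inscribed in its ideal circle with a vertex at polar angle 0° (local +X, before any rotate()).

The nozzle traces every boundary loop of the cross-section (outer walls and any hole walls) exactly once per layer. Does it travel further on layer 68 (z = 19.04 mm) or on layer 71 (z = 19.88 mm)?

layer 68 (z = 19.04 mm)

Layer 68 (z = 19.04): the 19×22 cube contributes its full rectangle (perimeter 82.00 mm); the r=6.5 cylinder at (14.5, 15.5) contributes a regular 6-gon of circumradius 6.5 (perimeter = 2·6·6.500·sin(180°/6) = 39.00 mm); Subtracting the remaining from the first: starting from the 19×22 cube, the r=6.5 cylinder at (14.5, 15.5) partially overlaps it — only the 102.84 mm² overlap (of its 109.77 mm²) is removed, clipping the outline — boundary = 106.07 mm. So its perimeter = 106.07 mm. Layer 71 (z = 19.88): the cube is present — its section is the full 19×22 rectangle (perimeter 82.00 mm); the cylinder at (14.5, 15.5) does not reach this height (z outside [15.5, 19.5]); Taking the first minus the rest: none of the subtracted shapes is present at this height, so the 19×22 cube is unchanged — boundary = 82.00 mm. So its perimeter = 82.00 mm. Layer 68 is larger (106.07 vs 82.00 mm).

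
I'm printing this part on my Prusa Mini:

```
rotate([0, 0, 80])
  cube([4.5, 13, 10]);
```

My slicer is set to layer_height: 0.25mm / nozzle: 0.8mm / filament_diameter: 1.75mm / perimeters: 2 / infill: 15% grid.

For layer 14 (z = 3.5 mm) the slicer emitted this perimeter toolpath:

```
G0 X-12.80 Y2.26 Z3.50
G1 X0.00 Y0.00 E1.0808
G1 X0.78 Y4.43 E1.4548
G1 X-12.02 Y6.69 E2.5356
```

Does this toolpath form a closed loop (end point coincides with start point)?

Start point (G0): (-12.80, 2.26). End point (last G1): the path does not return to the start — open.

no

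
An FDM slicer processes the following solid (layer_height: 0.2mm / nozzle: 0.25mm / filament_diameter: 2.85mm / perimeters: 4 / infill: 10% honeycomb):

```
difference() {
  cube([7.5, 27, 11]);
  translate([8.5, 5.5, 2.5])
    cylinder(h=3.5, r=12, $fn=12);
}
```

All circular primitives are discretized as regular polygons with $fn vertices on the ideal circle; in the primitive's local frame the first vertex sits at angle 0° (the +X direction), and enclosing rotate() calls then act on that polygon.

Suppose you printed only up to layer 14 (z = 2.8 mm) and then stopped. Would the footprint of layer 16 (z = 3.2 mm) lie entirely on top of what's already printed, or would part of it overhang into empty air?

Compare the two slices. At z = 2.8: the 7.5×27 cube contributes its full rectangle (area 202.50 mm²); the r=12 cylinder at (8.5, 5.5) gives a regular 12-gon of circumradius 12 (constant along its height) (area = (12/2)·12.000²·sin(360°/12) = 432.00 mm²); Subtracting the remaining from the first: starting from the 7.5×27 cube (202.50 mm²), the r=12 cylinder at (8.5, 5.5) partially overlaps it — only the 119.42 mm² overlap (of its 432.00 mm²) is removed, clipping the outline — area = 83.08 mm². At z = 3.2: the cube (footprint 7.5×27) is included at this height (area 202.50 mm²); the cylinder at (8.5, 5.5): section is a regular 12-gon, circumradius r=12 (area = (12/2)·12.000²·sin(360°/12) = 432.00 mm²); After the difference (first − rest): starting from the 7.5×27 cube (202.50 mm²), the r=12 cylinder at (8.5, 5.5) partially overlaps it — only the 119.42 mm² overlap (of its 432.00 mm²) is removed, clipping the outline — area = 83.08 mm². Checking containment: the cross-section at z = 3.2 is a subset of the cross-section at z = 2.8.

entirely on top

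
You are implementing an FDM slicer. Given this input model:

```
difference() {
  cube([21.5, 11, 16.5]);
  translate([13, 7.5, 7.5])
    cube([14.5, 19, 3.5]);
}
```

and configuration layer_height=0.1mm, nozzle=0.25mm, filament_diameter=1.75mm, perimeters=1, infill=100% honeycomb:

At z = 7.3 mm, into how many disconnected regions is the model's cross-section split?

1

At z = 7.3 mm: the cube (footprint 21.5×11) is included at this height; the cube at (13, 7.5) is absent (z outside [7.5, 11]); Subtracting the remaining from the first: none of the subtracted shapes is present at this height, so the 21.5×11 cube is unchanged — 1 connected region. The result has 1 disconnected region.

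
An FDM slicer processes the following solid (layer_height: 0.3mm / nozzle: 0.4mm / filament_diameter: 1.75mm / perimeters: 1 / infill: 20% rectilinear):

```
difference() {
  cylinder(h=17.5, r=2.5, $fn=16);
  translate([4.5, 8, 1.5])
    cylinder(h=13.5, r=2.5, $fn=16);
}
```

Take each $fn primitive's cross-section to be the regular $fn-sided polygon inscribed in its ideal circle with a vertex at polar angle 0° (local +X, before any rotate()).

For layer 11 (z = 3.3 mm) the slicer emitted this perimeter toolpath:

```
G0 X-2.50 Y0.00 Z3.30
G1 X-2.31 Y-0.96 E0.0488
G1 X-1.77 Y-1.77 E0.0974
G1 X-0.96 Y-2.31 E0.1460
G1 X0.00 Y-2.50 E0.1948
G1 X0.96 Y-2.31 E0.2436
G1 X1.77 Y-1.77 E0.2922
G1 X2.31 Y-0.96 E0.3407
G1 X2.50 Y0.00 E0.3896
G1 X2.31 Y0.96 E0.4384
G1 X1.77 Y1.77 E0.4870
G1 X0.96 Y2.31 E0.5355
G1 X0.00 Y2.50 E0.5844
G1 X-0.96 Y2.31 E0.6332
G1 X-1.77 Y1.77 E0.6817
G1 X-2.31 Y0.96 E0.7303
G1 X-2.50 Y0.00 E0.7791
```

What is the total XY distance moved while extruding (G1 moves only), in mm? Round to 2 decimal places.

Sum the Euclidean lengths of each G1 segment: total = 15.62 mm.

15.62 mm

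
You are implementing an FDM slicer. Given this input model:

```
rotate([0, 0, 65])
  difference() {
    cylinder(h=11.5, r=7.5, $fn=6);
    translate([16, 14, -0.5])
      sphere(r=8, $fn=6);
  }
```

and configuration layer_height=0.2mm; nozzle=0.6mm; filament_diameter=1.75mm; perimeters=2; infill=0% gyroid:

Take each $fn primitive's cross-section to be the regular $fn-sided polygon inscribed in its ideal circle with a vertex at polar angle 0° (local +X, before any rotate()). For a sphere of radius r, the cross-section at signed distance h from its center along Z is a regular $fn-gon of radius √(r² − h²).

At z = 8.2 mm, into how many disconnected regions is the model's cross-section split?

1

At z = 8.2 mm: the r=7.5 cylinder contributes a regular 6-gon of circumradius 7.5; the sphere at (16, 14) is absent (|z−center|=8.700 > r=8); Subtracting the remaining from the first: none of the subtracted shapes is present at this height, so the r=7.5 cylinder is unchanged — 1 connected region; (rotated 65° about Z; rotation is an isometry so areas/perimeters/island counts are preserved). The result has 1 disconnected region.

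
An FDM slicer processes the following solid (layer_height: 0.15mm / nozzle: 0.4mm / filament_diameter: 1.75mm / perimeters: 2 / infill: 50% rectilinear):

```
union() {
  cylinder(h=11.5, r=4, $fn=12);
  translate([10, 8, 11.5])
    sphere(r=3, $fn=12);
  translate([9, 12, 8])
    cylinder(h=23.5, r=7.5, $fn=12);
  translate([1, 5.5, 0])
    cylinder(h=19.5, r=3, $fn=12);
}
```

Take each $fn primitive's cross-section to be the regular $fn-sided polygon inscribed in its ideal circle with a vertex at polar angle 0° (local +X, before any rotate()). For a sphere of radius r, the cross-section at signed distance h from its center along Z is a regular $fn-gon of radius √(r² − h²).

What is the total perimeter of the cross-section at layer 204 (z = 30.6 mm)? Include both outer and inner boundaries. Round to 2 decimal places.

At z = 30.6 mm: the cylinder is absent (z outside [0, 11.5]); the sphere at (10, 8) is not intersected at this z (|z−center|=19.100 > r=3); the r=7.5 cylinder at (9, 12) contributes a regular 12-gon of circumradius 7.5 (perimeter = 2·12·7.500·sin(180°/12) = 46.59 mm); the cylinder at (1, 5.5) is absent (z outside [0, 19.5]); Merging all regions: only the r=7.5 cylinder at (9, 12) is present, so the union is just that shape — boundary = 46.59 mm. Overall, the cross-section is a single solid region. Total boundary length (outer) = 46.59 mm.

46.59 mm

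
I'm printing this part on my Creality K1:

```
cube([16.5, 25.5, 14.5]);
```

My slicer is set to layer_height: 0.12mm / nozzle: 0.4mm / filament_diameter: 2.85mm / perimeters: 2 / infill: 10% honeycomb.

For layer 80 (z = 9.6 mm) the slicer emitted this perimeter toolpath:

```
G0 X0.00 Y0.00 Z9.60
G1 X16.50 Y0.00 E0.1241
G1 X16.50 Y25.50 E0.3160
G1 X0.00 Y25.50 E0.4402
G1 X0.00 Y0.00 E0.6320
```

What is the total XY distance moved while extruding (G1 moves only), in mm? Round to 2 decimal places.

Sum the Euclidean lengths of each G1 segment: total = 84.00 mm.

84.00 mm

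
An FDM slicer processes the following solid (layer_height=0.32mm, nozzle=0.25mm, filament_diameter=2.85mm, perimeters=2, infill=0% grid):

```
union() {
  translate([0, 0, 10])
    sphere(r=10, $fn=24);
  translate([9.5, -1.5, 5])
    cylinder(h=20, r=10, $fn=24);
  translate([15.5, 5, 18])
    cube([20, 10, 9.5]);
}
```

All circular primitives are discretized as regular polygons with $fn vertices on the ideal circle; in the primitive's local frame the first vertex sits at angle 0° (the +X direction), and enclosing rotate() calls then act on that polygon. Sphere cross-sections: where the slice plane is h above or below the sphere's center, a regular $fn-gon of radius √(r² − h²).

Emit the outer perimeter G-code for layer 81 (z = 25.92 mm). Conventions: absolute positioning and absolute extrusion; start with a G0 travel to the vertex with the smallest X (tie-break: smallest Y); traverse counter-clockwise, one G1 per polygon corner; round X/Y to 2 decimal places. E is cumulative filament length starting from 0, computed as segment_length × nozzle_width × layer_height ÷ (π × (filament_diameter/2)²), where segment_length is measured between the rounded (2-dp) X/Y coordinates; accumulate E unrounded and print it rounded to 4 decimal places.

G0 X15.50 Y5.00 Z25.92
G1 X35.50 Y5.00 E0.2508
G1 X35.50 Y15.00 E0.3762
G1 X15.50 Y15.00 E0.6270
G1 X15.50 Y5.00 E0.7524

At z = 25.92 mm: the sphere is absent (|z−center|=15.920 > r=10); the cylinder at (9.5, -1.5) does not reach this height (z outside [5, 25]); the cube at (15.5, 5) is present — its section is the full 20×10 rectangle; Taking the union: only the 20×10 cube at (15.5, 5) is present, so the union is just that shape — 1 connected region. The outline is a single polygon with 4 vertices. Extrusion per mm of travel: 0.25 × 0.32 / (π × 1.425²) = 0.012540. Accumulating E over each segment gives final E = 0.7524.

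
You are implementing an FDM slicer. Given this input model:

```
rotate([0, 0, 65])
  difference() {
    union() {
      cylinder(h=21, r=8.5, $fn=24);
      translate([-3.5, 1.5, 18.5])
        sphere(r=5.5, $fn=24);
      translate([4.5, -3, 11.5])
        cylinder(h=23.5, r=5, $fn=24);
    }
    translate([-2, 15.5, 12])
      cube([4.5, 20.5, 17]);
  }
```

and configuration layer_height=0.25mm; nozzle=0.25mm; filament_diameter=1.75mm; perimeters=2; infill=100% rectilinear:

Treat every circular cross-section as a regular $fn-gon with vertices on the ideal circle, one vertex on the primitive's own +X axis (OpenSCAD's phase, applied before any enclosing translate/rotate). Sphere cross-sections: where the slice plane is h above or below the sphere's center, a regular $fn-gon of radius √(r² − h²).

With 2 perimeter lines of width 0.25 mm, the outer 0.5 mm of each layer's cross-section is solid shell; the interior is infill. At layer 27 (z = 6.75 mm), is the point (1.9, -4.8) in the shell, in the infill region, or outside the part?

infill

At z = 6.75 mm: the r=8.5 cylinder contributes a regular 24-gon of circumradius 8.5; the sphere at (-3.5, 1.5) is not intersected at this z (|z−center|=11.750 > r=5.5); the cylinder at (4.5, -3) does not reach this height (z outside [11.5, 35]); Taking the union: only the r=8.5 cylinder is present, so the union is just that shape — 1 connected region; the cube at (-2, 15.5) is not intersected at this z (z outside [12, 29]); Subtracting the remaining from the first: none of the subtracted shapes is present at this height, so the result so far is unchanged — 1 connected region; (rotated 65° about Z; rotation is an isometry so areas/perimeters/island counts are preserved). Overall, the cross-section is a single solid region. Undo the 65° rotation: the query point maps to (-3.547, -3.751) in the un-rotated model frame. The nearest boundary edge runs (-6.01, -6.01)→(-4.25, -7.36); distance from the point to it = 3.29 mm. The point is inside the cross-section and 3.29 mm from the nearest boundary — more than the 0.5 mm shell width (2 × 0.25), so it's in the infill interior.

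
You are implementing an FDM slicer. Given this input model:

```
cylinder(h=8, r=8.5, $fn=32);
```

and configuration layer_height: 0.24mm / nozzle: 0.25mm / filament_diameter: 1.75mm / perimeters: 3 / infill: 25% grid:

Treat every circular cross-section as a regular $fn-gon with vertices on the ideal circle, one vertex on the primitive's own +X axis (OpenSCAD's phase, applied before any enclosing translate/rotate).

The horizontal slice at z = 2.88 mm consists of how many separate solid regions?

1

At z = 2.88 mm: the cylinder: section is a regular 32-gon, circumradius r=8.5. The result has 1 disconnected region.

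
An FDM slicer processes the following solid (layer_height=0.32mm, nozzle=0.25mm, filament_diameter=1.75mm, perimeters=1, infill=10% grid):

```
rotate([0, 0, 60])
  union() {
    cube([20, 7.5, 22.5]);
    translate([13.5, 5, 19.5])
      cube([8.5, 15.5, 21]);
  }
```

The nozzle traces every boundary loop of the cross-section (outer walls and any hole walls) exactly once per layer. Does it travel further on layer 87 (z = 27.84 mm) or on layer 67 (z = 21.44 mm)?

layer 67 (z = 21.44 mm)

Layer 87 (z = 27.84): the cube is not intersected at this z (z outside [0, 22.5]); the cube at (13.5, 5) (footprint 8.5×15.5) is included at this height (perimeter 48.00 mm); Combining (union): only the 8.5×15.5 cube at (13.5, 5) is present, so the union is just that shape — boundary = 48.00 mm; (whole slice rotated 60° about Z — lengths, areas and connectivity unchanged). So its perimeter = 48.00 mm. Layer 67 (z = 21.44): the cube is present — its section is the full 20×7.5 rectangle (perimeter 55.00 mm); the 8.5×15.5 cube at (13.5, 5) contributes its full rectangle (perimeter 48.00 mm); Merging all regions: the regions partially overlap (shared area 16.25 mm²), so the edge portions inside another operand are dropped and the merged outline is re-measured after clipping — boundary = 85.00 mm; (whole slice rotated 60° about Z — lengths, areas and connectivity unchanged). So its perimeter = 85.00 mm. Layer 67 is larger (85.00 vs 48.00 mm).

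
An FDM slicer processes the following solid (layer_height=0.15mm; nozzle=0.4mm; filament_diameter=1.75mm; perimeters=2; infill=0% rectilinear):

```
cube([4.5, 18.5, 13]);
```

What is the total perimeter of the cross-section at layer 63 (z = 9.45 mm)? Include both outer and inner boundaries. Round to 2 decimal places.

At z = 9.45 mm: the 4.5×18.5 cube contributes its full rectangle (perimeter 46.00 mm). Overall, the cross-section is a single solid region. Total boundary length (outer) = 46.00 mm.

46.00 mm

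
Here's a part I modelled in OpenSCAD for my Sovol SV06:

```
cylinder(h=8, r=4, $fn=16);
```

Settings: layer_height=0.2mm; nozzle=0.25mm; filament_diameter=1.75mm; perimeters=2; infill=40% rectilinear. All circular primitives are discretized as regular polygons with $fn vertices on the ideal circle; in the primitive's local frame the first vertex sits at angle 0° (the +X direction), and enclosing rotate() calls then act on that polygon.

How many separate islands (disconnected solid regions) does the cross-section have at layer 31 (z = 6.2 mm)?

1

At z = 6.2 mm: the r=4 cylinder gives a regular 16-gon of circumradius 4 (constant along its height). Overall, the cross-section is a single solid region. Island count = 1.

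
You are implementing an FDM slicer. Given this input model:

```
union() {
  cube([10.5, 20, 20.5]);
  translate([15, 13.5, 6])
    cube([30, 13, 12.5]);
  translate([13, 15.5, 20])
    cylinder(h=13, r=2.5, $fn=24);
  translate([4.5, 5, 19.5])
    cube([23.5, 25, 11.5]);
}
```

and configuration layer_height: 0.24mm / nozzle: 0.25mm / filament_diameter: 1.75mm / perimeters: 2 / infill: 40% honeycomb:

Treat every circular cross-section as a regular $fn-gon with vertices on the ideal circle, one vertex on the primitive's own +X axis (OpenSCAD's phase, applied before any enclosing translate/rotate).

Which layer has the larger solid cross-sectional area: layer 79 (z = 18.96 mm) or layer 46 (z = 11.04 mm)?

Layer 79 (z = 18.96): the cube is present — its section is the full 10.5×20 rectangle (area 210.00 mm²); the cube at (15, 13.5) does not reach this height (z outside [6, 18.5]); the cylinder at (13, 15.5) does not reach this height (z outside [20, 33]); the cube at (4.5, 5) is not intersected at this z (z outside [19.5, 31]); Taking the union: only the 10.5×20 cube is present, so the union is just that shape — area = 210.00 mm². So its area = 210.00 mm². Layer 46 (z = 11.04): the 10.5×20 cube contributes its full rectangle (area 210.00 mm²); the 30×13 cube at (15, 13.5) contributes its full rectangle (area 390.00 mm²); the cylinder at (13, 15.5) is not intersected at this z (z outside [20, 33]); the cube at (4.5, 5) is not intersected at this z (z outside [19.5, 31]); Taking the union: the 2 present regions are separate (no shared area or edge), so areas and boundary lengths simply add and each stays a separate island — area = 600.00 mm². So its area = 600.00 mm². Layer 46 is larger (600.00 vs 210.00 mm²).

layer 46 (z = 11.04 mm)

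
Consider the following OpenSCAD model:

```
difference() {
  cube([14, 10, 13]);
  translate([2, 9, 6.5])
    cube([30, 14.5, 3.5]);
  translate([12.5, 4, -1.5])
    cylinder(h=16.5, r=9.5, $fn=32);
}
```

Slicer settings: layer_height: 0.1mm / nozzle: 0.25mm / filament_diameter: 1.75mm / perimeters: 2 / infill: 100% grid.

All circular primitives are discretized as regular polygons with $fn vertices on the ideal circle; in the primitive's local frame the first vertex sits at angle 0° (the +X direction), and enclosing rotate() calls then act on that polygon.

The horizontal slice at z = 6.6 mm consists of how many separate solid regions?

At z = 6.6 mm: the cube (footprint 14×10) is included at this height; the cube at (2, 9) is present — its section is the full 30×14.5 rectangle; the r=9.5 cylinder at (12.5, 4) contributes a regular 32-gon of circumradius 9.5; Taking the first minus the rest: starting from the 14×10 cube, the 30×14.5 cube at (2, 9) partially overlaps it — only the 12.00 mm² overlap (of its 435.00 mm²) is removed, clipping the outline; the r=9.5 cylinder at (12.5, 4) partially overlaps it — only the 95.26 mm² overlap (of its 281.71 mm²) is removed, clipping the outline — 1 connected region. The result has 1 disconnected region.

1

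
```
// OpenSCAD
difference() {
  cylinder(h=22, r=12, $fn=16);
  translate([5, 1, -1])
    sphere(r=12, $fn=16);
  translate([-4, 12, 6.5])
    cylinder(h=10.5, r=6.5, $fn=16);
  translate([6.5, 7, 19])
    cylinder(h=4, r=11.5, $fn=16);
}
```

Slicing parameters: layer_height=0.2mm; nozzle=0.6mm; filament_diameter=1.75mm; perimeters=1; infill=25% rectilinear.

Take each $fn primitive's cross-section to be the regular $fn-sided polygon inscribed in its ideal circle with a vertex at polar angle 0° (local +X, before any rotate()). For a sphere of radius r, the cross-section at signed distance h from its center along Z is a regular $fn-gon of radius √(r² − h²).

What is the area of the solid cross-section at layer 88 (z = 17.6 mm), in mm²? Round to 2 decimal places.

440.85 mm²

At z = 17.6 mm: the r=12 cylinder contributes a regular 16-gon of circumradius 12 (area = (16/2)·12.000²·sin(360°/16) = 440.85 mm²); the sphere at (5, 1) does not reach this height (|z−center|=18.600 > r=12); the cylinder at (-4, 12) is absent (z outside [6.5, 17]); the cylinder at (6.5, 7) does not reach this height (z outside [19, 23]); Subtracting the remaining from the first: none of the subtracted shapes is present at this height, so the r=12 cylinder is unchanged — area = 440.85 mm². Overall, the cross-section is a single solid region. Net area = 440.85 mm².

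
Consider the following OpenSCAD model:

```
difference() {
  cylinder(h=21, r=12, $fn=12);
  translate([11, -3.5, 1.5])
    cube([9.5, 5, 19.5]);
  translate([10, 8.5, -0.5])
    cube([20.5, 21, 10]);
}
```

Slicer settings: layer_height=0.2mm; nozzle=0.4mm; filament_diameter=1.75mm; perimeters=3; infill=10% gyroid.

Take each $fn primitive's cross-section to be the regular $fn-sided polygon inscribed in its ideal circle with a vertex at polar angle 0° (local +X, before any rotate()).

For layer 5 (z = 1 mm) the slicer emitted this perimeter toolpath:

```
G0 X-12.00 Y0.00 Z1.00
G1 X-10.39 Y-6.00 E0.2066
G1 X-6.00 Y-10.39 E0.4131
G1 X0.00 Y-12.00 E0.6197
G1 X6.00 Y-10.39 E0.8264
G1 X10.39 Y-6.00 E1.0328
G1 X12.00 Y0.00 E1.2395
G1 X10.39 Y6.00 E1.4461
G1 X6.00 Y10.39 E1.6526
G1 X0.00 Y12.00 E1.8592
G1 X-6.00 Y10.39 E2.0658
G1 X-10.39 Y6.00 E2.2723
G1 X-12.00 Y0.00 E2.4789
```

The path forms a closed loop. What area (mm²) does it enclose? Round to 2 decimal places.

431.90 mm²

Apply the shoelace formula to the sequence of (X, Y) vertices; enclosed area = 431.90 mm².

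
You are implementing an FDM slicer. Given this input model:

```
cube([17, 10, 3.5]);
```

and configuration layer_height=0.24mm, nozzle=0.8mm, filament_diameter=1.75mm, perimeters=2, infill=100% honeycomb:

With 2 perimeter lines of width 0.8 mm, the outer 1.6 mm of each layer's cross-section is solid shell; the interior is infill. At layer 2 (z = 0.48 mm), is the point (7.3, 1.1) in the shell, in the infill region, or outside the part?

At z = 0.48 mm: the cube (footprint 17×10) is included at this height. Overall, the cross-section is a single solid region. The nearest boundary edge runs (0.00, 0.00)→(17.00, 0.00); distance from the point to it = 1.10 mm. The point is inside the cross-section, 1.10 mm from the nearest boundary — within the 1.6 mm shell band (2 × 0.8).

shell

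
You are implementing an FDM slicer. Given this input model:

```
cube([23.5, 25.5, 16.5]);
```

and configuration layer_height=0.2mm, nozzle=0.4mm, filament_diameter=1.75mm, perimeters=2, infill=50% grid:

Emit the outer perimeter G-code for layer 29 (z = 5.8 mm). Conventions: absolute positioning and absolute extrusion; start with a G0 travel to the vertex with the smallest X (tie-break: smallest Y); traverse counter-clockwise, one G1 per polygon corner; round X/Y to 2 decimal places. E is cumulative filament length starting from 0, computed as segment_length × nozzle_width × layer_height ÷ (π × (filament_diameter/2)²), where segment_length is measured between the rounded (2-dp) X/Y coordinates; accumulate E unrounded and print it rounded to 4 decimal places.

G0 X0.00 Y0.00 Z5.80
G1 X23.50 Y0.00 E0.7816
G1 X23.50 Y25.50 E1.6297
G1 X0.00 Y25.50 E2.4114
G1 X0.00 Y0.00 E3.2595

At z = 5.8 mm: the 23.5×25.5 cube contributes its full rectangle. The outline is a single polygon with 4 vertices. Extrusion per mm of travel: 0.4 × 0.2 / (π × 0.875²) = 0.033260. Accumulating E over each segment gives final E = 3.2595.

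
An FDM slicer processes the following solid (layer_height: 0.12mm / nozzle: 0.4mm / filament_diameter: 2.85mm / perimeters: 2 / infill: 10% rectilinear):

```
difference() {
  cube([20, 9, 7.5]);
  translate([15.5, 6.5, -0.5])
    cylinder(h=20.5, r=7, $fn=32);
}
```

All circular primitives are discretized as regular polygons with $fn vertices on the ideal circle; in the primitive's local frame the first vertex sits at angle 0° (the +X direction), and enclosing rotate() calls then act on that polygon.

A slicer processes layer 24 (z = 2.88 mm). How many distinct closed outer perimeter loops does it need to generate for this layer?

At z = 2.88 mm: the cube is present — its section is the full 20×9 rectangle; the cylinder at (15.5, 6.5): section is a regular 32-gon, circumradius r=7; Subtracting the remaining from the first: starting from the 20×9 cube, the r=7 cylinder at (15.5, 6.5) partially overlaps it — only the 93.99 mm² overlap (of its 152.95 mm²) is removed, clipping the outline — 2 connected regions. The result has 2 disconnected regions.

2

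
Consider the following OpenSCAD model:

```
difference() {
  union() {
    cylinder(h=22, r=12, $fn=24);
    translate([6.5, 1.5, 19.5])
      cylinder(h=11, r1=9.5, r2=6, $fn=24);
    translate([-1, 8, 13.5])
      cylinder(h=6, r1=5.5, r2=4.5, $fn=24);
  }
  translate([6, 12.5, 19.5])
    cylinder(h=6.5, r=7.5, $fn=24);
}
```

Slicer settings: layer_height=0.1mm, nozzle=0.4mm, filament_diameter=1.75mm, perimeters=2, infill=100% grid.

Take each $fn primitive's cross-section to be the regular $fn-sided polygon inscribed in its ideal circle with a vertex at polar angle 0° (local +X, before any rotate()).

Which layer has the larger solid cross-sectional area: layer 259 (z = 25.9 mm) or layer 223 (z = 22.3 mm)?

Layer 259 (z = 25.9): the cylinder is not intersected at this z (z outside [0, 22]); the cone at (6.5, 1.5) contributes a regular 24-gon of circumradius 7.464 (interpolated between r1=9.5 and r2=6 at t=0.582) (area = (24/2)·7.464²·sin(360°/24) = 173.01 mm²); the cone at (-1, 8) is absent (z outside [13.5, 19.5]); Merging all regions: only the cone at (6.5, 1.5) is present, so the union is just that shape — area = 173.01 mm²; the cylinder at (6, 12.5): section is a regular 24-gon, circumradius r=7.5 (area = (24/2)·7.500²·sin(360°/24) = 174.70 mm²); Taking the first minus the rest: starting from the result so far (173.01 mm²), the r=7.5 cylinder at (6, 12.5) partially overlaps it — only the 26.53 mm² overlap (of its 174.70 mm²) is removed, clipping the outline — area = 146.48 mm². So its area = 146.48 mm². Layer 223 (z = 22.3): the cylinder is absent (z outside [0, 22]); the cone at (6.5, 1.5) contributes a regular 24-gon of circumradius 8.609 (interpolated between r1=9.5 and r2=6 at t=0.255) (area = (24/2)·8.609²·sin(360°/24) = 230.19 mm²); the cone at (-1, 8) is absent (z outside [13.5, 19.5]); Combining (union): only the cone at (6.5, 1.5) is present, so the union is just that shape — area = 230.19 mm²; the r=7.5 cylinder at (6, 12.5) contributes a regular 24-gon of circumradius 7.5 (area = (24/2)·7.500²·sin(360°/24) = 174.70 mm²); After the difference (first − rest): starting from that combined region (230.19 mm²), the r=7.5 cylinder at (6, 12.5) partially overlaps it — only the 40.07 mm² overlap (of its 174.70 mm²) is removed, clipping the outline — area = 190.12 mm². So its area = 190.12 mm². Layer 223 is larger (190.12 vs 146.48 mm²).

layer 223 (z = 22.3 mm)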